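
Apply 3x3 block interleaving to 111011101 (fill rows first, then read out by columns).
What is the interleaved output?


Matrix:
  111
  011
  101
Read columns: 101110111

101110111


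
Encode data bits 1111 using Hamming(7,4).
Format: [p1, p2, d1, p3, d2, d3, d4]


Parity bits: p1=1, p2=1, p3=1

1111111


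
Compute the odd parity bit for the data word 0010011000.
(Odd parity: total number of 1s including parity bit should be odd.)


Number of 1s in data: 3
Parity bit: 0

0


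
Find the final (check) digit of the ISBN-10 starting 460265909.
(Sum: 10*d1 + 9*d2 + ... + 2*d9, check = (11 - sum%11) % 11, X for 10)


Weighted sum: 223
223 mod 11 = 3

Check digit: 8


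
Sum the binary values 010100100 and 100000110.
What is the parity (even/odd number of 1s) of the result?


010100100 = 164
100000110 = 262
Sum = 426 = 110101010
1s count = 5

odd parity (5 ones in 110101010)


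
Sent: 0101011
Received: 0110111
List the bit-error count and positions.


XOR: 0011100

3 error(s) at position(s): 2, 3, 4


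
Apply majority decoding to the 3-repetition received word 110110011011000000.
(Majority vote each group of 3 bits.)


Groups: 110, 110, 011, 011, 000, 000
Majority votes: 111100

111100


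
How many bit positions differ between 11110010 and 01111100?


XOR: 10001110
Count of 1s: 4

4


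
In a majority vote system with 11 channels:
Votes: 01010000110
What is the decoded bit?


Ones: 4 out of 11
Threshold: 6

0 (4/11 voted 1)


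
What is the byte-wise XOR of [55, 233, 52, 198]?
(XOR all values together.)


XOR chain: 55 ^ 233 ^ 52 ^ 198 = 44

44


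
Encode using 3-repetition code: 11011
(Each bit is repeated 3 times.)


Each bit -> 3 copies

111111000111111


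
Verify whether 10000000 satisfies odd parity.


Number of 1s: 1

Yes, parity is correct (1 ones)


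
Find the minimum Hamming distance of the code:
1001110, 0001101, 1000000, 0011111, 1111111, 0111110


Comparing all pairs, minimum distance: 2
Can detect 1 errors, correct 0 errors

2


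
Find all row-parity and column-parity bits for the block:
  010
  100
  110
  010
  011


Row parities: 11010
Column parities: 001

Row P: 11010, Col P: 001, Corner: 1


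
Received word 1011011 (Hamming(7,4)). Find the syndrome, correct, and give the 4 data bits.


Syndrome = 7: error at position 7

Data: 1010 (corrected bit 7)


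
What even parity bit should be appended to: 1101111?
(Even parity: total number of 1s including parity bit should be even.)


Number of 1s in data: 6
Parity bit: 0

0


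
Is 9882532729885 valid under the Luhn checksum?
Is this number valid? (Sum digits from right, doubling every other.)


Luhn sum = 77
77 mod 10 = 7

Invalid (Luhn sum mod 10 = 7)


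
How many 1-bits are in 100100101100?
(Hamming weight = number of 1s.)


Counting 1s in 100100101100

5


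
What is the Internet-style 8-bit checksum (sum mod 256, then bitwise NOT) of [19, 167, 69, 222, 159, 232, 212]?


Sum = 1080 mod 256 = 56
Complement = 199

199


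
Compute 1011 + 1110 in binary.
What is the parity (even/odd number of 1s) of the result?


1011 = 11
1110 = 14
Sum = 25 = 11001
1s count = 3

odd parity (3 ones in 11001)


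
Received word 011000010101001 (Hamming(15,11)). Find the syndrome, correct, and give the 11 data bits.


Syndrome = 0: no error detected

Data: 10000101001 (no errors)


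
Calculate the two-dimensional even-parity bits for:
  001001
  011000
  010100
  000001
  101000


Row parities: 00010
Column parities: 101100

Row P: 00010, Col P: 101100, Corner: 1


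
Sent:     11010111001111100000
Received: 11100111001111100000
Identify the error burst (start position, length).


XOR: 00110000000000000000

Burst at position 2, length 2


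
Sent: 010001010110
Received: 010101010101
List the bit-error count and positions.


XOR: 000100000011

3 error(s) at position(s): 3, 10, 11


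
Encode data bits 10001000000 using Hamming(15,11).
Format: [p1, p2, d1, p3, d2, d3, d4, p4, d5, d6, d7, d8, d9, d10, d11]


Parity bits: p1=0, p2=1, p3=0, p4=1

011000011000000


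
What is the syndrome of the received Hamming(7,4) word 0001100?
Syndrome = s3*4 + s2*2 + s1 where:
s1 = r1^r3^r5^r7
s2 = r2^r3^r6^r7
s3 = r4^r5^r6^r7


s1=1, s2=0, s3=0

Syndrome = 1 (error at position 1)


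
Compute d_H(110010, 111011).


XOR: 001001
Count of 1s: 2

2


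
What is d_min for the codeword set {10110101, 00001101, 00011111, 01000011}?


Comparing all pairs, minimum distance: 2
Can detect 1 errors, correct 0 errors

2


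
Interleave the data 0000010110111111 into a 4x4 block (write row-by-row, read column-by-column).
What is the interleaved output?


Matrix:
  0000
  0101
  1011
  1111
Read columns: 0011010100110111

0011010100110111


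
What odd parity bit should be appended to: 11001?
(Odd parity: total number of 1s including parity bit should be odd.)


Number of 1s in data: 3
Parity bit: 0

0


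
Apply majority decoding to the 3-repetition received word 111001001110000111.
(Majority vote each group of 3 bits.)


Groups: 111, 001, 001, 110, 000, 111
Majority votes: 100101

100101


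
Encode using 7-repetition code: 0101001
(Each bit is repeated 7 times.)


Each bit -> 7 copies

0000000111111100000001111111000000000000001111111


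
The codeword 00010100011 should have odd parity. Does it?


Number of 1s: 4

No, parity error (4 ones)


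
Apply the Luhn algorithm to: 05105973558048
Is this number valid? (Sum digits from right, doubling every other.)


Luhn sum = 54
54 mod 10 = 4

Invalid (Luhn sum mod 10 = 4)


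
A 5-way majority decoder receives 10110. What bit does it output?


Ones: 3 out of 5
Threshold: 3

1 (3/5 voted 1)


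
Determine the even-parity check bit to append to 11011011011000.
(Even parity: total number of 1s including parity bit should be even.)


Number of 1s in data: 8
Parity bit: 0

0


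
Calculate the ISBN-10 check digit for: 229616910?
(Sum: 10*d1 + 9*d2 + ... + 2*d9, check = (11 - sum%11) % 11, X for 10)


Weighted sum: 227
227 mod 11 = 7

Check digit: 4


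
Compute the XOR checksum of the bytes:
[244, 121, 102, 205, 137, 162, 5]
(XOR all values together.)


XOR chain: 244 ^ 121 ^ 102 ^ 205 ^ 137 ^ 162 ^ 5 = 8

8


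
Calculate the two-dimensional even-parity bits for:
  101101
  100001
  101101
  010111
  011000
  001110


Row parities: 000001
Column parities: 100000

Row P: 000001, Col P: 100000, Corner: 1


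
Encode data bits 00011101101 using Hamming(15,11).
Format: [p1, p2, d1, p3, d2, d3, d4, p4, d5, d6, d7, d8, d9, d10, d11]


Parity bits: p1=0, p2=1, p3=0, p4=1

010000111101101


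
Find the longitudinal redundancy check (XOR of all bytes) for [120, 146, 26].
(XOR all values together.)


XOR chain: 120 ^ 146 ^ 26 = 240

240


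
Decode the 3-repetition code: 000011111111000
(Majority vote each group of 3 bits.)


Groups: 000, 011, 111, 111, 000
Majority votes: 01110

01110


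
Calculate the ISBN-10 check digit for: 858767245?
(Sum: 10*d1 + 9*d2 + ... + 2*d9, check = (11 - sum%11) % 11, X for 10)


Weighted sum: 339
339 mod 11 = 9

Check digit: 2


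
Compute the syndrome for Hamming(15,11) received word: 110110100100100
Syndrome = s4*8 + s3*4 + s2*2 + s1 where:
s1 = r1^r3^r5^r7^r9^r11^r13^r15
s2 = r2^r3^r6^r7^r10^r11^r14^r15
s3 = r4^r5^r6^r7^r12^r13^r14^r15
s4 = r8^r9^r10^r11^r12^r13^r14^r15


s1=0, s2=1, s3=0, s4=0

Syndrome = 2 (error at position 2)


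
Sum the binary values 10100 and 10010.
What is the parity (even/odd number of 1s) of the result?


10100 = 20
10010 = 18
Sum = 38 = 100110
1s count = 3

odd parity (3 ones in 100110)


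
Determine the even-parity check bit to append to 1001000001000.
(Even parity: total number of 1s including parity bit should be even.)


Number of 1s in data: 3
Parity bit: 1

1


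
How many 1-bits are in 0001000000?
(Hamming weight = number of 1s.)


Counting 1s in 0001000000

1


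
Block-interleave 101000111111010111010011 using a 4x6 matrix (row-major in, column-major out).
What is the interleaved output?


Matrix:
  101000
  111111
  010111
  010011
Read columns: 110001111100011001110111

110001111100011001110111


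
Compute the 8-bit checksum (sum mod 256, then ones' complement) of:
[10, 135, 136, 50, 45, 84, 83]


Sum = 543 mod 256 = 31
Complement = 224

224


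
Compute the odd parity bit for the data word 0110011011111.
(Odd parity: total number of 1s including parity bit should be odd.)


Number of 1s in data: 9
Parity bit: 0

0


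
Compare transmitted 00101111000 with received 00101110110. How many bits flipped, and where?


XOR: 00000001110

3 error(s) at position(s): 7, 8, 9


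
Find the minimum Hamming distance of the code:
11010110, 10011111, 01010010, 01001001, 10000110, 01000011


Comparing all pairs, minimum distance: 2
Can detect 1 errors, correct 0 errors

2


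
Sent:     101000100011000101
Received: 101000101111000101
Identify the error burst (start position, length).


XOR: 000000001100000000

Burst at position 8, length 2


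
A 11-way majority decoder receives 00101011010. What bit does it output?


Ones: 5 out of 11
Threshold: 6

0 (5/11 voted 1)


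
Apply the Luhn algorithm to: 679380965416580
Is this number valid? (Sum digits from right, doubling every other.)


Luhn sum = 75
75 mod 10 = 5

Invalid (Luhn sum mod 10 = 5)


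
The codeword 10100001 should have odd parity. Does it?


Number of 1s: 3

Yes, parity is correct (3 ones)


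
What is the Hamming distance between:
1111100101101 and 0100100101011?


XOR: 1011000000110
Count of 1s: 5

5


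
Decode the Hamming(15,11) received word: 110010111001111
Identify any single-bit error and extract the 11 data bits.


Syndrome = 0: no error detected

Data: 01011001111 (no errors)


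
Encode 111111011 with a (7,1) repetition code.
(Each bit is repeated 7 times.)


Each bit -> 7 copies

111111111111111111111111111111111111111111000000011111111111111


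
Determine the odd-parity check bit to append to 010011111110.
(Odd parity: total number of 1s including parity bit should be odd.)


Number of 1s in data: 8
Parity bit: 1

1


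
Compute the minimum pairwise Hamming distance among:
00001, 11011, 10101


Comparing all pairs, minimum distance: 2
Can detect 1 errors, correct 0 errors

2


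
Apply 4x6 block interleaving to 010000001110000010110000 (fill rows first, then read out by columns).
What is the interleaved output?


Matrix:
  010000
  001110
  000010
  110000
Read columns: 000110010100010001100000

000110010100010001100000


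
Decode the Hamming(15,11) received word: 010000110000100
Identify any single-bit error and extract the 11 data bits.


Syndrome = 0: no error detected

Data: 00010000100 (no errors)


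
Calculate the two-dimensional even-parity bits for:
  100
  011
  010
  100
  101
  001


Row parities: 101101
Column parities: 101

Row P: 101101, Col P: 101, Corner: 0


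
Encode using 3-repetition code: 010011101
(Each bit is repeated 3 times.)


Each bit -> 3 copies

000111000000111111111000111


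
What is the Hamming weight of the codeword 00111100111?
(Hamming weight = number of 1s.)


Counting 1s in 00111100111

7


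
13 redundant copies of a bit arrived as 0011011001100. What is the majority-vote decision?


Ones: 6 out of 13
Threshold: 7

0 (6/13 voted 1)


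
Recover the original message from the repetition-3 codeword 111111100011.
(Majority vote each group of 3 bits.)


Groups: 111, 111, 100, 011
Majority votes: 1101

1101


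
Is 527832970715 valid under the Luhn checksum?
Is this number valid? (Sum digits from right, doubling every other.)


Luhn sum = 54
54 mod 10 = 4

Invalid (Luhn sum mod 10 = 4)


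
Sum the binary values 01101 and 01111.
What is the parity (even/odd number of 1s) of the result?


01101 = 13
01111 = 15
Sum = 28 = 11100
1s count = 3

odd parity (3 ones in 11100)


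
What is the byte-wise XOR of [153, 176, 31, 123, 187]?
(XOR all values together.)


XOR chain: 153 ^ 176 ^ 31 ^ 123 ^ 187 = 246

246


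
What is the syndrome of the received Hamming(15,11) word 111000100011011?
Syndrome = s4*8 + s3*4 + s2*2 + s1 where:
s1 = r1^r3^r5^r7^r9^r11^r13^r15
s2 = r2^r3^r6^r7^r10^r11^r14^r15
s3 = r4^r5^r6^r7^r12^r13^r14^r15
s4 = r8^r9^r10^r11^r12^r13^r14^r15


s1=1, s2=0, s3=0, s4=0

Syndrome = 1 (error at position 1)


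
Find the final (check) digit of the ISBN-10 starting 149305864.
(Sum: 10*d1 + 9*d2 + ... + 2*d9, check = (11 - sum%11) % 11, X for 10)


Weighted sum: 222
222 mod 11 = 2

Check digit: 9


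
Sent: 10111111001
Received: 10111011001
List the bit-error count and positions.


XOR: 00000100000

1 error(s) at position(s): 5


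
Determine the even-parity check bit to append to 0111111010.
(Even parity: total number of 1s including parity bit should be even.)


Number of 1s in data: 7
Parity bit: 1

1


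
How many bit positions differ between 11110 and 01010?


XOR: 10100
Count of 1s: 2

2


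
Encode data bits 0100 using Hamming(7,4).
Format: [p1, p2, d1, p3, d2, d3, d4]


Parity bits: p1=1, p2=0, p3=1

1001100


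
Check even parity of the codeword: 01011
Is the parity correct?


Number of 1s: 3

No, parity error (3 ones)


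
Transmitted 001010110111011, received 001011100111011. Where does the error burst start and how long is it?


XOR: 000001010000000

Burst at position 5, length 3


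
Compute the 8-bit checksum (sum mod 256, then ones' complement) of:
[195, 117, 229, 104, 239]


Sum = 884 mod 256 = 116
Complement = 139

139


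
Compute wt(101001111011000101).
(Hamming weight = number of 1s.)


Counting 1s in 101001111011000101

10


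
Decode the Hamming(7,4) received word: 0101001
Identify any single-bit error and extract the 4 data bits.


Syndrome = 1: error at position 1

Data: 0001 (corrected bit 1)


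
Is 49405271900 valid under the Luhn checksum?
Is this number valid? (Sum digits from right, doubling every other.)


Luhn sum = 44
44 mod 10 = 4

Invalid (Luhn sum mod 10 = 4)


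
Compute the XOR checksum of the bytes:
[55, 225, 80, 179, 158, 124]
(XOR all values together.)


XOR chain: 55 ^ 225 ^ 80 ^ 179 ^ 158 ^ 124 = 215

215


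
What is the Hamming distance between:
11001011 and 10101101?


XOR: 01100110
Count of 1s: 4

4


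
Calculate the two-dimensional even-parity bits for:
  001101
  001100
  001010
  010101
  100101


Row parities: 10011
Column parities: 111011

Row P: 10011, Col P: 111011, Corner: 1


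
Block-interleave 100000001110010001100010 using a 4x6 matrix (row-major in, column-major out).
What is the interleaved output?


Matrix:
  100000
  001110
  010001
  100010
Read columns: 100100100100010001010010

100100100100010001010010


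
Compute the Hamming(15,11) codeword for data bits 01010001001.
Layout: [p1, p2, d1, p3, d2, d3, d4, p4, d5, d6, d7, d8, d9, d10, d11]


Parity bits: p1=1, p2=0, p3=0, p4=0

100010100001001


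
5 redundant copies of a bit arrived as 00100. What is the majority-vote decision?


Ones: 1 out of 5
Threshold: 3

0 (1/5 voted 1)


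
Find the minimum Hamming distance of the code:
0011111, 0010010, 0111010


Comparing all pairs, minimum distance: 2
Can detect 1 errors, correct 0 errors

2


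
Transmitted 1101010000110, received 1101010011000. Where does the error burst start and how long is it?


XOR: 0000000011110

Burst at position 8, length 4


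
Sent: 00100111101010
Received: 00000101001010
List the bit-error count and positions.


XOR: 00100010100000

3 error(s) at position(s): 2, 6, 8


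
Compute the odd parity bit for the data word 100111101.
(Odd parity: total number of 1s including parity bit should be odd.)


Number of 1s in data: 6
Parity bit: 1

1


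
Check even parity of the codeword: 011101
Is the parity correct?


Number of 1s: 4

Yes, parity is correct (4 ones)


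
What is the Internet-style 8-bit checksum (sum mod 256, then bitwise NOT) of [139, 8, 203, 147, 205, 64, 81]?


Sum = 847 mod 256 = 79
Complement = 176

176


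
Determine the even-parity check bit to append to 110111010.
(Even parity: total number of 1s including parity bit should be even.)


Number of 1s in data: 6
Parity bit: 0

0


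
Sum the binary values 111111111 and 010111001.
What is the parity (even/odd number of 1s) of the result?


111111111 = 511
010111001 = 185
Sum = 696 = 1010111000
1s count = 5

odd parity (5 ones in 1010111000)


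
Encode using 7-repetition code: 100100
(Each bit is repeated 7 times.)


Each bit -> 7 copies

111111100000000000000111111100000000000000


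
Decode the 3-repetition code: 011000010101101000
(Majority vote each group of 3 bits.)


Groups: 011, 000, 010, 101, 101, 000
Majority votes: 100110

100110


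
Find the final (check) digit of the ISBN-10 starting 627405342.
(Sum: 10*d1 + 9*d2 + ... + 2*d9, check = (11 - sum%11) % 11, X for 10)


Weighted sum: 215
215 mod 11 = 6

Check digit: 5


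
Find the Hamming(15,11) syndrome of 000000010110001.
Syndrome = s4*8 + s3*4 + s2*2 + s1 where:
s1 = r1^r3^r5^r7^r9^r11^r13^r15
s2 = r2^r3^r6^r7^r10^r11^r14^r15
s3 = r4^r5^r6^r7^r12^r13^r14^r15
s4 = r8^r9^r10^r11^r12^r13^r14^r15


s1=0, s2=1, s3=1, s4=0

Syndrome = 6 (error at position 6)


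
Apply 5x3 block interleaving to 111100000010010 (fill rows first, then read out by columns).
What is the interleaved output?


Matrix:
  111
  100
  000
  010
  010
Read columns: 110001001110000

110001001110000


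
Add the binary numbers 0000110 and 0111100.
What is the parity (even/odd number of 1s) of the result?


0000110 = 6
0111100 = 60
Sum = 66 = 1000010
1s count = 2

even parity (2 ones in 1000010)


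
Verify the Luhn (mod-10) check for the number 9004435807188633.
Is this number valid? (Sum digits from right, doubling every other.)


Luhn sum = 72
72 mod 10 = 2

Invalid (Luhn sum mod 10 = 2)


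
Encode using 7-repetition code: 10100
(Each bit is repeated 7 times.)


Each bit -> 7 copies

11111110000000111111100000000000000


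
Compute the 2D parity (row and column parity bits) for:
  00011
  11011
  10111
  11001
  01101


Row parities: 00011
Column parities: 11011

Row P: 00011, Col P: 11011, Corner: 0


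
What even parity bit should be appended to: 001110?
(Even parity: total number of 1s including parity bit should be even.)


Number of 1s in data: 3
Parity bit: 1

1


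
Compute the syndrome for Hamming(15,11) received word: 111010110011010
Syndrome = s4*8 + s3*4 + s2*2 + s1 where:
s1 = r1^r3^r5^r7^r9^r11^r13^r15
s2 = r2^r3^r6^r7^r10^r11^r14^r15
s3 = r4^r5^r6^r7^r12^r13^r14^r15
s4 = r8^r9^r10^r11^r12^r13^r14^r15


s1=1, s2=1, s3=0, s4=0

Syndrome = 3 (error at position 3)


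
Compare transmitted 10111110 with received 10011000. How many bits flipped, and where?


XOR: 00100110

3 error(s) at position(s): 2, 5, 6


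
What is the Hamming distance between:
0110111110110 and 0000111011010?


XOR: 0110000101100
Count of 1s: 5

5


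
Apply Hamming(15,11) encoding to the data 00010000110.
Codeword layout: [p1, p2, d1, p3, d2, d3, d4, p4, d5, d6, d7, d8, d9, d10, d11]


Parity bits: p1=0, p2=0, p3=1, p4=0

000100100000110


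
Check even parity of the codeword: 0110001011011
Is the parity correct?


Number of 1s: 7

No, parity error (7 ones)


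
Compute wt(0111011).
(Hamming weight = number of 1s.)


Counting 1s in 0111011

5


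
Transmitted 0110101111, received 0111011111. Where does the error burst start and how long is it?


XOR: 0001110000

Burst at position 3, length 3


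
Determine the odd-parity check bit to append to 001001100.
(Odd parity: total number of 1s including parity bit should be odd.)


Number of 1s in data: 3
Parity bit: 0

0


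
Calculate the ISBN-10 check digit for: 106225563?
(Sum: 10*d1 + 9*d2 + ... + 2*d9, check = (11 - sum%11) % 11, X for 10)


Weighted sum: 153
153 mod 11 = 10

Check digit: 1


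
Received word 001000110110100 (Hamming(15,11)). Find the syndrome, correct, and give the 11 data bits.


Syndrome = 0: no error detected

Data: 10010110100 (no errors)


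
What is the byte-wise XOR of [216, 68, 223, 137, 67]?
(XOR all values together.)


XOR chain: 216 ^ 68 ^ 223 ^ 137 ^ 67 = 137

137


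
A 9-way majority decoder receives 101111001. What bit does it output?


Ones: 6 out of 9
Threshold: 5

1 (6/9 voted 1)


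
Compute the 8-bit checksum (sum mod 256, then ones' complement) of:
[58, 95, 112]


Sum = 265 mod 256 = 9
Complement = 246

246


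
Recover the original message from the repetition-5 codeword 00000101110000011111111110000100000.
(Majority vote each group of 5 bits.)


Groups: 00000, 10111, 00000, 11111, 11111, 00001, 00000
Majority votes: 0101100

0101100


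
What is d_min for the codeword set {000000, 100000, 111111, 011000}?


Comparing all pairs, minimum distance: 1
Can detect 0 errors, correct 0 errors

1


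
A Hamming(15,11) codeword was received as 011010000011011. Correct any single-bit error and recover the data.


Syndrome = 2: error at position 2

Data: 11000011011 (corrected bit 2)


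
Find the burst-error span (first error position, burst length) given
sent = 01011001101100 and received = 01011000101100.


XOR: 00000001000000

Burst at position 7, length 1


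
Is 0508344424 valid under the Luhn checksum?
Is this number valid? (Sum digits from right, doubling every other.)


Luhn sum = 43
43 mod 10 = 3

Invalid (Luhn sum mod 10 = 3)


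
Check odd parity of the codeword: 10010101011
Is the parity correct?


Number of 1s: 6

No, parity error (6 ones)


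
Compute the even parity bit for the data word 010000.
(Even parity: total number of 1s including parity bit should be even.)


Number of 1s in data: 1
Parity bit: 1

1


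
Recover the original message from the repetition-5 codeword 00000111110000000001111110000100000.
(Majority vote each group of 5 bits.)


Groups: 00000, 11111, 00000, 00001, 11111, 00001, 00000
Majority votes: 0100100

0100100


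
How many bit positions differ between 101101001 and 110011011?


XOR: 011110010
Count of 1s: 5

5


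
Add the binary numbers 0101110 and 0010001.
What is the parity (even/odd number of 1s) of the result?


0101110 = 46
0010001 = 17
Sum = 63 = 111111
1s count = 6

even parity (6 ones in 111111)


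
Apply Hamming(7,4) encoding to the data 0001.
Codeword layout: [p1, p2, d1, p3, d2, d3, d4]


Parity bits: p1=1, p2=1, p3=1

1101001


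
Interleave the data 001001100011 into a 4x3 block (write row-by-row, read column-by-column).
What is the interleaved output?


Matrix:
  001
  001
  100
  011
Read columns: 001000011101

001000011101


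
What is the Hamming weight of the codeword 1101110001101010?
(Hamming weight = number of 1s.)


Counting 1s in 1101110001101010

9


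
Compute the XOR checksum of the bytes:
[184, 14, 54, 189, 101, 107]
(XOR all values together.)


XOR chain: 184 ^ 14 ^ 54 ^ 189 ^ 101 ^ 107 = 51

51


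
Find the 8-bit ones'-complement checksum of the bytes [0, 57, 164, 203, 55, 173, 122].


Sum = 774 mod 256 = 6
Complement = 249

249


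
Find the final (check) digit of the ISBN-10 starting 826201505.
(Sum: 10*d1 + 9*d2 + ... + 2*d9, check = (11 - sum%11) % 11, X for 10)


Weighted sum: 195
195 mod 11 = 8

Check digit: 3


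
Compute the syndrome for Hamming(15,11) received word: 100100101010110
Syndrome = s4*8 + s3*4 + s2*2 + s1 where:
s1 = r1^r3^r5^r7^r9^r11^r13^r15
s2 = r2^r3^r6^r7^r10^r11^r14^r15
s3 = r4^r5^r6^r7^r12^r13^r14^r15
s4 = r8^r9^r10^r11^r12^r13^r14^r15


s1=1, s2=1, s3=0, s4=0

Syndrome = 3 (error at position 3)


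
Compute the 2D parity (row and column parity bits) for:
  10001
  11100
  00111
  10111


Row parities: 0110
Column parities: 11101

Row P: 0110, Col P: 11101, Corner: 0


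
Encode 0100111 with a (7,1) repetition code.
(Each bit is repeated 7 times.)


Each bit -> 7 copies

0000000111111100000000000000111111111111111111111


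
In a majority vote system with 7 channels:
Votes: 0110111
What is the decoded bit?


Ones: 5 out of 7
Threshold: 4

1 (5/7 voted 1)


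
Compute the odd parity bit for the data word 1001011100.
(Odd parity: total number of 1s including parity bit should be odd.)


Number of 1s in data: 5
Parity bit: 0

0


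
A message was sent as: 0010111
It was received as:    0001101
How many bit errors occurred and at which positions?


XOR: 0011010

3 error(s) at position(s): 2, 3, 5


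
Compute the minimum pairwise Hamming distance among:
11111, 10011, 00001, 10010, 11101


Comparing all pairs, minimum distance: 1
Can detect 0 errors, correct 0 errors

1


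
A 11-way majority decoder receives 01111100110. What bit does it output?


Ones: 7 out of 11
Threshold: 6

1 (7/11 voted 1)


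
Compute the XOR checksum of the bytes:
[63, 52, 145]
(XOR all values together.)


XOR chain: 63 ^ 52 ^ 145 = 154

154


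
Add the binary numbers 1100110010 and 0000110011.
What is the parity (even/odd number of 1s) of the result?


1100110010 = 818
0000110011 = 51
Sum = 869 = 1101100101
1s count = 6

even parity (6 ones in 1101100101)


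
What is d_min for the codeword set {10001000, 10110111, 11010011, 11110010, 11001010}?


Comparing all pairs, minimum distance: 2
Can detect 1 errors, correct 0 errors

2


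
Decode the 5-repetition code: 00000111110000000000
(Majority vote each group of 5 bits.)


Groups: 00000, 11111, 00000, 00000
Majority votes: 0100

0100


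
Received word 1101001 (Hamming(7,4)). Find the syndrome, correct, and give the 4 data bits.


Syndrome = 0: no error detected

Data: 0001 (no errors)


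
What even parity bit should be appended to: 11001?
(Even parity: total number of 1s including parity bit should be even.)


Number of 1s in data: 3
Parity bit: 1

1


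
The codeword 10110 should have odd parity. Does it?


Number of 1s: 3

Yes, parity is correct (3 ones)


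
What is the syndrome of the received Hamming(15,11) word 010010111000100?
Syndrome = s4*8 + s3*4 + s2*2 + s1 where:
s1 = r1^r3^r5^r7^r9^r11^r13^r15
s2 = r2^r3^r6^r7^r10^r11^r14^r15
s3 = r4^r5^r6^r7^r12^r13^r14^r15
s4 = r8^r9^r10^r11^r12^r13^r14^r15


s1=0, s2=0, s3=1, s4=1

Syndrome = 12 (error at position 12)


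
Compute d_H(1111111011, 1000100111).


XOR: 0111011100
Count of 1s: 6

6


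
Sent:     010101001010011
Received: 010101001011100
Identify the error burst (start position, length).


XOR: 000000000001111

Burst at position 11, length 4


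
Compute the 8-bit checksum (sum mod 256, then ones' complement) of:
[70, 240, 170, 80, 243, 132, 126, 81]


Sum = 1142 mod 256 = 118
Complement = 137

137


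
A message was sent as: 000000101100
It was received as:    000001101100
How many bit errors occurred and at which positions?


XOR: 000001000000

1 error(s) at position(s): 5


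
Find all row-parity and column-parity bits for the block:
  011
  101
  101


Row parities: 000
Column parities: 011

Row P: 000, Col P: 011, Corner: 0


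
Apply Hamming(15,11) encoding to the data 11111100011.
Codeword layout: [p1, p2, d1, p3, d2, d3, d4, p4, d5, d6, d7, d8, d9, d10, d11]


Parity bits: p1=1, p2=0, p3=1, p4=0

101111101100011


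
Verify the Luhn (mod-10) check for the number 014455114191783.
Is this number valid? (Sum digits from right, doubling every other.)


Luhn sum = 57
57 mod 10 = 7

Invalid (Luhn sum mod 10 = 7)


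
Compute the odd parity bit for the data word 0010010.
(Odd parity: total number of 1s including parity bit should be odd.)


Number of 1s in data: 2
Parity bit: 1

1


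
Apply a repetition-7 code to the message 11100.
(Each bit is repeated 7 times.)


Each bit -> 7 copies

11111111111111111111100000000000000


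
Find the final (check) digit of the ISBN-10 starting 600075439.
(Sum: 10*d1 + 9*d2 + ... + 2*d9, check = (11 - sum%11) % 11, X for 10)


Weighted sum: 170
170 mod 11 = 5

Check digit: 6


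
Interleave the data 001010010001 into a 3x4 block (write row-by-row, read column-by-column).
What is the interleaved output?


Matrix:
  0010
  1001
  0001
Read columns: 010000100011

010000100011


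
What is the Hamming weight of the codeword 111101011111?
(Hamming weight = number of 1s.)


Counting 1s in 111101011111

10


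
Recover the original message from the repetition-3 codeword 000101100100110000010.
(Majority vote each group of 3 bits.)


Groups: 000, 101, 100, 100, 110, 000, 010
Majority votes: 0100100

0100100


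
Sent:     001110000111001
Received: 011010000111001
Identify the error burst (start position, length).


XOR: 010100000000000

Burst at position 1, length 3


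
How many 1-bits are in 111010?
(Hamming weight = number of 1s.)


Counting 1s in 111010

4


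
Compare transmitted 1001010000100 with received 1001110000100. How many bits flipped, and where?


XOR: 0000100000000

1 error(s) at position(s): 4


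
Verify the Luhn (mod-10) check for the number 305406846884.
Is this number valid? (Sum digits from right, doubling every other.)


Luhn sum = 50
50 mod 10 = 0

Valid (Luhn sum mod 10 = 0)


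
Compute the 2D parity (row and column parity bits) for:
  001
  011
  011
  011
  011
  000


Row parities: 100000
Column parities: 001

Row P: 100000, Col P: 001, Corner: 1


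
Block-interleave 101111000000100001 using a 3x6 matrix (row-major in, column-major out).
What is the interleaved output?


Matrix:
  101111
  000000
  100001
Read columns: 101000100100100101

101000100100100101


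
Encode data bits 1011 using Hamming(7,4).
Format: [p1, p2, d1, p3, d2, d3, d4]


Parity bits: p1=0, p2=1, p3=0

0110011


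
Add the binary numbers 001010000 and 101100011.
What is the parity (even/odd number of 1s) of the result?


001010000 = 80
101100011 = 355
Sum = 435 = 110110011
1s count = 6

even parity (6 ones in 110110011)


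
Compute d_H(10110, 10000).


XOR: 00110
Count of 1s: 2

2


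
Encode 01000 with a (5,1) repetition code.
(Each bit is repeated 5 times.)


Each bit -> 5 copies

0000011111000000000000000


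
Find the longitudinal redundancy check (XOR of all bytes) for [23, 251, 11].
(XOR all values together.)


XOR chain: 23 ^ 251 ^ 11 = 231

231


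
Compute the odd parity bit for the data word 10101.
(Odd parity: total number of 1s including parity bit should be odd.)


Number of 1s in data: 3
Parity bit: 0

0


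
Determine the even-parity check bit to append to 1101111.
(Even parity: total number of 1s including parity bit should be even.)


Number of 1s in data: 6
Parity bit: 0

0


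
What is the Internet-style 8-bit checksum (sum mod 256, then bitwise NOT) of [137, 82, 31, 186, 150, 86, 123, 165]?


Sum = 960 mod 256 = 192
Complement = 63

63


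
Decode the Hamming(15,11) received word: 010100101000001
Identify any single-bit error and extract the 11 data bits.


Syndrome = 7: error at position 7

Data: 00001000001 (corrected bit 7)


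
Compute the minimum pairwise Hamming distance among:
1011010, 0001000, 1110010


Comparing all pairs, minimum distance: 2
Can detect 1 errors, correct 0 errors

2


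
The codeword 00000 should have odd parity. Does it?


Number of 1s: 0

No, parity error (0 ones)


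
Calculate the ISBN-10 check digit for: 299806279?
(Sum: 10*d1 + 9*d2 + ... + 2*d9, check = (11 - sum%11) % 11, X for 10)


Weighted sum: 306
306 mod 11 = 9

Check digit: 2


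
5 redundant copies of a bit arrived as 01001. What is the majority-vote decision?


Ones: 2 out of 5
Threshold: 3

0 (2/5 voted 1)


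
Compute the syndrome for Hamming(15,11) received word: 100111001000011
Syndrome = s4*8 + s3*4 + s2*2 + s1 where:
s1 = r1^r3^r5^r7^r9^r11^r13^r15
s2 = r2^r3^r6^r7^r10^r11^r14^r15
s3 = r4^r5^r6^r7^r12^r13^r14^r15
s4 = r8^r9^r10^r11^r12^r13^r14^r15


s1=0, s2=1, s3=1, s4=1

Syndrome = 14 (error at position 14)


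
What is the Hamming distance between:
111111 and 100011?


XOR: 011100
Count of 1s: 3

3


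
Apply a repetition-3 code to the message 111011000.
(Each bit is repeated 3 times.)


Each bit -> 3 copies

111111111000111111000000000


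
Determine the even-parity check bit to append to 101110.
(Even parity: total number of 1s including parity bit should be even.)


Number of 1s in data: 4
Parity bit: 0

0


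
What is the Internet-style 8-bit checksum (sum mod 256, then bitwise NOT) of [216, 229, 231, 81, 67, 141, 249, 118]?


Sum = 1332 mod 256 = 52
Complement = 203

203


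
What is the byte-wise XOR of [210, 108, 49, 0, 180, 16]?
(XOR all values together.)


XOR chain: 210 ^ 108 ^ 49 ^ 0 ^ 180 ^ 16 = 43

43


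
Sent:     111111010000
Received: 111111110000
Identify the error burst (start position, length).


XOR: 000000100000

Burst at position 6, length 1


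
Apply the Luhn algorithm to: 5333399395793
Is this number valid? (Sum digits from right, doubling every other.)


Luhn sum = 76
76 mod 10 = 6

Invalid (Luhn sum mod 10 = 6)


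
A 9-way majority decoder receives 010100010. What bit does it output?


Ones: 3 out of 9
Threshold: 5

0 (3/9 voted 1)


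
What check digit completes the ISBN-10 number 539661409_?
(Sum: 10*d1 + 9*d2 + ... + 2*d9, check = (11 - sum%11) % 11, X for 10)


Weighted sum: 266
266 mod 11 = 2

Check digit: 9


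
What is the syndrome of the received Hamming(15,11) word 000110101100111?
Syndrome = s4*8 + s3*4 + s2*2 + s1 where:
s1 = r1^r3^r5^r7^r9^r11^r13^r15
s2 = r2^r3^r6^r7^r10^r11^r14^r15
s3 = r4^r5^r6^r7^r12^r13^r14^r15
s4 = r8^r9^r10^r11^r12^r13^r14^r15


s1=1, s2=0, s3=0, s4=1

Syndrome = 9 (error at position 9)


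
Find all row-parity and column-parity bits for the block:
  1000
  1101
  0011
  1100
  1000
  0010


Row parities: 110011
Column parities: 0000

Row P: 110011, Col P: 0000, Corner: 0


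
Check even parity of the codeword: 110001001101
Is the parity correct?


Number of 1s: 6

Yes, parity is correct (6 ones)


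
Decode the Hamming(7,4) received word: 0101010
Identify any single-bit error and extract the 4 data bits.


Syndrome = 0: no error detected

Data: 0010 (no errors)


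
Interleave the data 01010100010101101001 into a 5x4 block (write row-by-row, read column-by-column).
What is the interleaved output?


Matrix:
  0101
  0100
  0101
  0110
  1001
Read columns: 00001111100001010101

00001111100001010101


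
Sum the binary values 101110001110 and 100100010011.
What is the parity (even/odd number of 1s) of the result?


101110001110 = 2958
100100010011 = 2323
Sum = 5281 = 1010010100001
1s count = 5

odd parity (5 ones in 1010010100001)


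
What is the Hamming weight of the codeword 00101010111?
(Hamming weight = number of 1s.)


Counting 1s in 00101010111

6


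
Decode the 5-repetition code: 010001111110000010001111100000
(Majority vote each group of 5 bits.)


Groups: 01000, 11111, 10000, 01000, 11111, 00000
Majority votes: 010010

010010


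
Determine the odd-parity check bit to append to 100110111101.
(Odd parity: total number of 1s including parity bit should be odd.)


Number of 1s in data: 8
Parity bit: 1

1


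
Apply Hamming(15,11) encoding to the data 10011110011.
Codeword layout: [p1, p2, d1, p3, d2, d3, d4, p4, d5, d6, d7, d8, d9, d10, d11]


Parity bits: p1=1, p2=0, p3=1, p4=1

101100111110011


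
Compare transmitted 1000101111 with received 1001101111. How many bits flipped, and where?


XOR: 0001000000

1 error(s) at position(s): 3


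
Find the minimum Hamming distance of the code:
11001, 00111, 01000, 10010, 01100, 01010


Comparing all pairs, minimum distance: 1
Can detect 0 errors, correct 0 errors

1


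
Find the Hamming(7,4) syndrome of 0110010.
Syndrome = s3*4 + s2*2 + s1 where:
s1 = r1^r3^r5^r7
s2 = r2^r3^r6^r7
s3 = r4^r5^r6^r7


s1=1, s2=1, s3=1

Syndrome = 7 (error at position 7)


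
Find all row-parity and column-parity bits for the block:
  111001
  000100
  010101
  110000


Row parities: 0110
Column parities: 011000

Row P: 0110, Col P: 011000, Corner: 0


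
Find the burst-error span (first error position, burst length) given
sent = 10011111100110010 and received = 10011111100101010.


XOR: 00000000000011000

Burst at position 12, length 2


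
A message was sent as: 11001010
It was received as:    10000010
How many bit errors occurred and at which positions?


XOR: 01001000

2 error(s) at position(s): 1, 4


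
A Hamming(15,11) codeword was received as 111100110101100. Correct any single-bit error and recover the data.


Syndrome = 0: no error detected

Data: 10010101100 (no errors)


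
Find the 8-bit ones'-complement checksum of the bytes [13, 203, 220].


Sum = 436 mod 256 = 180
Complement = 75

75


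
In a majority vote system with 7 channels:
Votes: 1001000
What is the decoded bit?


Ones: 2 out of 7
Threshold: 4

0 (2/7 voted 1)


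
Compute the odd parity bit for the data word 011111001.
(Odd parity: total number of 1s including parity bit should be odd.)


Number of 1s in data: 6
Parity bit: 1

1


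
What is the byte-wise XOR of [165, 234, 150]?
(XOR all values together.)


XOR chain: 165 ^ 234 ^ 150 = 217

217


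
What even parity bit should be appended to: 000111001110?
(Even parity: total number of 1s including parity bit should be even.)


Number of 1s in data: 6
Parity bit: 0

0


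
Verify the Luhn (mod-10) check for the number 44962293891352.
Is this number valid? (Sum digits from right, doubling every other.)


Luhn sum = 69
69 mod 10 = 9

Invalid (Luhn sum mod 10 = 9)


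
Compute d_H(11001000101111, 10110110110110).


XOR: 01111110011001
Count of 1s: 9

9


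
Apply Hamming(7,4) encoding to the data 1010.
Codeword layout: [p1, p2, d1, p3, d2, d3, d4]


Parity bits: p1=1, p2=0, p3=1

1011010


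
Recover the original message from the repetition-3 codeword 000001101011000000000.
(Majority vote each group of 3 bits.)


Groups: 000, 001, 101, 011, 000, 000, 000
Majority votes: 0011000

0011000


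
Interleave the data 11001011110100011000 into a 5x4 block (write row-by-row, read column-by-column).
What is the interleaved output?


Matrix:
  1100
  1011
  1101
  0001
  1000
Read columns: 11101101000100001110

11101101000100001110


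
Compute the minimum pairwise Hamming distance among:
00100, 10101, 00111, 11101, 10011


Comparing all pairs, minimum distance: 1
Can detect 0 errors, correct 0 errors

1


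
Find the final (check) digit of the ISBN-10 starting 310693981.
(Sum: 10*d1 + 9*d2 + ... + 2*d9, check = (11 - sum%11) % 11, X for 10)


Weighted sum: 212
212 mod 11 = 3

Check digit: 8


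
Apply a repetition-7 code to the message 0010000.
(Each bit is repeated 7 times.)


Each bit -> 7 copies

0000000000000011111110000000000000000000000000000


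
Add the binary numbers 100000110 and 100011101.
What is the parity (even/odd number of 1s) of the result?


100000110 = 262
100011101 = 285
Sum = 547 = 1000100011
1s count = 4

even parity (4 ones in 1000100011)


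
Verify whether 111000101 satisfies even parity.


Number of 1s: 5

No, parity error (5 ones)


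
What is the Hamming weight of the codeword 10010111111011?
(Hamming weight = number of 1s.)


Counting 1s in 10010111111011

10
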